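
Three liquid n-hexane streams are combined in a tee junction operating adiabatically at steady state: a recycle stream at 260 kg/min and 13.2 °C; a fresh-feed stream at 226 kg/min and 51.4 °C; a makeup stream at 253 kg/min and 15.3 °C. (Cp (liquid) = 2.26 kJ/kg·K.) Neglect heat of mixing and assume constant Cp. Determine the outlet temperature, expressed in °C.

T_out = 25.6 °C

Energy balance with Q = 0: Σ ṁᵢCp,ᵢ(T_out − Tᵢ) = 0
Σ ṁᵢCp,ᵢTᵢ = 260×2.26×13.2 + 226×2.26×51.4 + 253×2.26×15.3 = 42758
Σ ṁᵢCp,ᵢ = 260×2.26 + 226×2.26 + 253×2.26 = 1670.1
T_out = 42758 / 1670.1 = 25.601 °C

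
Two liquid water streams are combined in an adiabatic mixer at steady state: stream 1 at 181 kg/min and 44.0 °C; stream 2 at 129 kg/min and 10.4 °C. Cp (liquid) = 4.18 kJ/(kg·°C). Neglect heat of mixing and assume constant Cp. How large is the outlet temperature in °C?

No heat crosses the boundary, so H_out = H_in.
Σ ṁᵢCp,ᵢTᵢ = 181×4.18×44.0 + 129×4.18×10.4 = 38897
Σ ṁᵢCp,ᵢ = 181×4.18 + 129×4.18 = 1295.8
T_out = 38897 / 1295.8 = 30.018 °C

T_out = 30.0 °C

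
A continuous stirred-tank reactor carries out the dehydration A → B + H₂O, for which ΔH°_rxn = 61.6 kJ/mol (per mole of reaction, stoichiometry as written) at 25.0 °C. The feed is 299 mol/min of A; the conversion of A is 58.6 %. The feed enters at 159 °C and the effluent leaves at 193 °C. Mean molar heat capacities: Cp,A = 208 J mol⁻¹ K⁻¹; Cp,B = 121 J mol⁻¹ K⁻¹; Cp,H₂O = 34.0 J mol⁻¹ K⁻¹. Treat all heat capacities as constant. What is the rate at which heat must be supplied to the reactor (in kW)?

Q_in = 189 kW

Extent of reaction ξ = 0.586 × 299 = 175.21 mol/min
Reaction term: ξ·ΔH°_rxn = 175.21 × 61.6 = 10793 kJ/min
Sensible, feed 159→25 °C: -8333.7 kJ/min
Outlet flows (mol/min): A 123.79, B 175.21, H₂O 175.21
Sensible, products 25→193 °C: 8888.2 kJ/min
Q = ΔH = 11348 kJ/min = 189.13 kW
Heat supplied = 189.13 kW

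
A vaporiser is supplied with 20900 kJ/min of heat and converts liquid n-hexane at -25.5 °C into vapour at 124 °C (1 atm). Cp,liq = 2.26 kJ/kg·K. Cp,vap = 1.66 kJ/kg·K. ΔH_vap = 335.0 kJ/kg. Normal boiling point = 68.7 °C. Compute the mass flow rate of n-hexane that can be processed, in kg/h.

ṁ = 1960 kg/h

Δh = 2.26×(68.7−-25.5) + 335.0 + 1.66×(124−68.7) = 639.69 kJ/kg
Q = 20900 kJ/min = 348.33 kJ/s = 1.254e+06 kJ/h
ṁ = Q/Δh = 1.254e+06 / 639.69 = 1960.3 kg/h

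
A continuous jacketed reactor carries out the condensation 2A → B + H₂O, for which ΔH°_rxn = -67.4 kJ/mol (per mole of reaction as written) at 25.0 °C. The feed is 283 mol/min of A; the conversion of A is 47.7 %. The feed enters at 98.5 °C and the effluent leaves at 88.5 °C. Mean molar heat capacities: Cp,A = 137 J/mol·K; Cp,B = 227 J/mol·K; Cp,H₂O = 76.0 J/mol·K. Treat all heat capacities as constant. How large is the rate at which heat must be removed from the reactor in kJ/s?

Q_out = 80.2 kJ/s

Extent of reaction ξ = 0.477 × 283 / 2 = 67.495 mol/min
Reaction term: ξ·ΔH°_rxn = 67.495 × -67.4 = -4549.2 kJ/min
Sensible, feed 98.5→25 °C: -2849.7 kJ/min
Outlet flows (mol/min): A 148.01, B 67.495, H₂O 67.495
Sensible, products 25→88.5 °C: 2586.3 kJ/min
Q = ΔH = -4812.6 kJ/min = -80.21 kW
Heat removed = 80.21 kJ/s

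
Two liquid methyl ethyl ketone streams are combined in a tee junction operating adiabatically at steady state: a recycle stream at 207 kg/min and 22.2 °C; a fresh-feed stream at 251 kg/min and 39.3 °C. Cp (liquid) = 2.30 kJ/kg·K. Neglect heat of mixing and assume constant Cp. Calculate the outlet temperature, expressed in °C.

T_out = 31.6 °C

Adiabatic, steady state ⇒ Σ ṁᵢCp,ᵢ(T_out − Tᵢ) = 0
Σ ṁᵢCp,ᵢTᵢ = 207×2.30×22.2 + 251×2.30×39.3 = 33257
Σ ṁᵢCp,ᵢ = 207×2.30 + 251×2.30 = 1053.4
T_out = 33257 / 1053.4 = 31.571 °C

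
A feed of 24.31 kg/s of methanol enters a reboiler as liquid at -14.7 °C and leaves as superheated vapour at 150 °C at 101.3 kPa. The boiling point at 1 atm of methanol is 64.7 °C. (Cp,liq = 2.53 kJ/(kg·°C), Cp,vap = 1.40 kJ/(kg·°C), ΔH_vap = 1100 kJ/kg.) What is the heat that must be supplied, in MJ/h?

Q = 124000 MJ/h

liquid -14.7→64.7 °C: 200.88 kJ/kg
vaporisation at 64.7 °C: 1100 kJ/kg
vapour 64.7→150 °C: 119.42 kJ/kg
Δh = 200.88 + 1100 + 119.42 = 1420.3 kJ/kg
Q = ṁ·Δh = 24.31 kg/s × 1420.3 kJ/kg = 34528 kJ/s
|Q| = 34528 kW = 124300 MJ/h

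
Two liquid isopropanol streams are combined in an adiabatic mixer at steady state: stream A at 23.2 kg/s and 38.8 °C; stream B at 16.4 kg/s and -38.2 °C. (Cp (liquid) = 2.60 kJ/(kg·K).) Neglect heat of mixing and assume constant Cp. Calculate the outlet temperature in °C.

Adiabatic, steady state ⇒ Σ ṁᵢCp,ᵢ(T_out − Tᵢ) = 0
Σ ṁᵢCp,ᵢTᵢ = 23.2×2.60×38.8 + 16.4×2.60×-38.2 = 711.57
Σ ṁᵢCp,ᵢ = 23.2×2.60 + 16.4×2.60 = 102.96
T_out = 711.57 / 102.96 = 6.9111 °C

T_out = 6.91 °C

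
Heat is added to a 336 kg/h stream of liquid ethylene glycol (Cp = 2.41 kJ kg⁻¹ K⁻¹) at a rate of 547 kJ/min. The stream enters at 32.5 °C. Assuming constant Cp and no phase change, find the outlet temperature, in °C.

Q = 547 kJ/min = 32820 kJ/h
ΔT = Q/(ṁ·Cp) = 32820/(336×2.41) = 40.531 K
T_out = 32.5 + 40.531 = 73.031 °C

T_out = 73.0 °C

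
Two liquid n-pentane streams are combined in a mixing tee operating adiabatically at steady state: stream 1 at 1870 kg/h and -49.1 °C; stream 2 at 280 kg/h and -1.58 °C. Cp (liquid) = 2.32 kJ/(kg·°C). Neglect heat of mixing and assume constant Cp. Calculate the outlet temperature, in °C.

T_out = -42.9 °C

Energy balance with Q = 0: Σ ṁᵢCp,ᵢ(T_out − Tᵢ) = 0
T_out = Σ ṁᵢCp,ᵢTᵢ / Σ ṁᵢCp,ᵢ
      = -214040 / 4988 = -42.911 °C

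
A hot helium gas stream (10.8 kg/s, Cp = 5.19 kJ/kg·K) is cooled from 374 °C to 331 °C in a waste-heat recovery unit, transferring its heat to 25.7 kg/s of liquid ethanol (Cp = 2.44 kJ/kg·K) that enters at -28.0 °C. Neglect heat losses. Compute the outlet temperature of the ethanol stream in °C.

Heat released by hot stream: Q = 10.8 × 5.19 × (374 − 331) = 2410.2 kJ/s
Energy balance on cold side (adiabatic exchanger): Q = ṁ_c·Cp_c·(T_c,out − T_c,in)
T_c,out = -28.0 + 2410.2/(25.7 × 2.44) = 10.436 °C

T_c,out = 10.4 °C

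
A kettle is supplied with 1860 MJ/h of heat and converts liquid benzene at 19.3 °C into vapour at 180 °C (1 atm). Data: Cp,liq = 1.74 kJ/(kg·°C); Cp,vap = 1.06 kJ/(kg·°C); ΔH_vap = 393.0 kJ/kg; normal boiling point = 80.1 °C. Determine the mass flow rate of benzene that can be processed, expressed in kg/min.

ṁ = 51.3 kg/min

Δh = 1.74×(80.1−19.3) + 393.0 + 1.06×(180−80.1) = 604.69 kJ/kg
Q = 1860 MJ/h = 516.67 kJ/s = 31000 kJ/min
ṁ = Q/Δh = 31000 / 604.69 = 51.266 kg/min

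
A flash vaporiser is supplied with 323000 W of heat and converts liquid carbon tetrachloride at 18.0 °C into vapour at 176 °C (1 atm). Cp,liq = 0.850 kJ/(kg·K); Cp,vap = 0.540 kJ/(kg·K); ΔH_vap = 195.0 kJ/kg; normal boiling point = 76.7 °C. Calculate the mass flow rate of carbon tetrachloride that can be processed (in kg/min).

ṁ = 64.9 kg/min

Δh = 0.850×(76.7−18.0) + 195.0 + 0.540×(176−76.7) = 298.52 kJ/kg
Q = 323000 W = 323 kJ/s = 19380 kJ/min
ṁ = Q/Δh = 19380 / 298.52 = 64.921 kg/min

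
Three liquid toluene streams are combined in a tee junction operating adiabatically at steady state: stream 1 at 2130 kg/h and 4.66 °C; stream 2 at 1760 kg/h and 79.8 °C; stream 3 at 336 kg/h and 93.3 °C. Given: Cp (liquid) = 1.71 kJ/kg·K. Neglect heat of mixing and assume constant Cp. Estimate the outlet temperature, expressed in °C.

T_out = 43.0 °C

Energy balance with Q = 0: Σ ṁᵢCp,ᵢ(T_out − Tᵢ) = 0
Σ ṁᵢCp,ᵢTᵢ = 2130×1.71×4.66 + 1760×1.71×79.8 + 336×1.71×93.3 = 310750
Σ ṁᵢCp,ᵢ = 2130×1.71 + 1760×1.71 + 336×1.71 = 7226.5
T_out = 310750 / 7226.5 = 43.001 °C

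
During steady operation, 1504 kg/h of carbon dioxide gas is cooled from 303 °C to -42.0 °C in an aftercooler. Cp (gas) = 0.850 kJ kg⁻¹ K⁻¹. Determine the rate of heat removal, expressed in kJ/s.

Q = ṁ·Cp·ΔT = 1504 × 0.850 × (-42.0 − 303) = -441050 kJ/h
Converting: 441050 / 3600 s = 122.51 kW

Q_c = 123 kJ/s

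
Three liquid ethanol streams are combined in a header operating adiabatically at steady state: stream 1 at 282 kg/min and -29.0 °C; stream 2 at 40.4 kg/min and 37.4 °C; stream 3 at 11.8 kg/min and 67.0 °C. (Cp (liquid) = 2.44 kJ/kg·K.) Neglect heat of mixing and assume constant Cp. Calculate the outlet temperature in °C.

Adiabatic, steady state ⇒ Σ ṁᵢCp,ᵢ(T_out − Tᵢ) = 0
Σ ṁᵢCp,ᵢTᵢ = 282×2.44×-29.0 + 40.4×2.44×37.4 + 11.8×2.44×67.0 = -14339
Σ ṁᵢCp,ᵢ = 282×2.44 + 40.4×2.44 + 11.8×2.44 = 815.45
T_out = -14339 / 815.45 = -17.584 °C

T_out = -17.6 °C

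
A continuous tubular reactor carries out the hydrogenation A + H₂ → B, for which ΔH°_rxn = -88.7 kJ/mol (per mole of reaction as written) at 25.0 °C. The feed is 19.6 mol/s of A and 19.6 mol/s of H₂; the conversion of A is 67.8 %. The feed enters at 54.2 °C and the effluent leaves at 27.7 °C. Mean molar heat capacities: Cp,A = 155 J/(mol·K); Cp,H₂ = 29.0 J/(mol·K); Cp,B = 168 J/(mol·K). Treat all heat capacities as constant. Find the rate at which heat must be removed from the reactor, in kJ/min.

Extent of reaction ξ = 0.678 × 19.6 = 13.289 mol/s
Reaction term: ξ·ΔH°_rxn = 13.289 × -88.7 = -1178.7 kJ/s
Sensible, feed 54.2→25 °C: -105.31 kJ/s
Outlet flows (mol/s): A 6.3112, H₂ 6.3112, B 13.289
Sensible, products 25→27.7 °C: 9.1632 kJ/s
Q = ΔH = -1274.9 kJ/s = -1274.9 kW
Heat removed = 76492 kJ/min

Q_out = 76500 kJ/min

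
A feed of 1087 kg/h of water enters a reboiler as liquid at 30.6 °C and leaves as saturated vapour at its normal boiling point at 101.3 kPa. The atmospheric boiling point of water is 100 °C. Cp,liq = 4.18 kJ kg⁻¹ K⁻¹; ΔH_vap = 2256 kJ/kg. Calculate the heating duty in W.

Q = 769000 W

liquid 30.6→100 °C: 290.09 kJ/kg
vaporisation at 100 °C: 2256 kJ/kg
Δh = 290.09 + 2256 = 2546.1 kJ/kg
Q = ṁ·Δh = 1087 kg/h × 2546.1 kJ/kg = 2.7676e+06 kJ/h
|Q| = 768.78 kW = 768780 W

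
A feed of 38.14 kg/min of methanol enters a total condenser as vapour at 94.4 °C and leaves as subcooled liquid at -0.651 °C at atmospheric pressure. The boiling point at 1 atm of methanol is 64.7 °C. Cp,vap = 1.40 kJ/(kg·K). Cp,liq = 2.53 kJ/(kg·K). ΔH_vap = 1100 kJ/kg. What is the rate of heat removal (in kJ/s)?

vapour 94.4→64.7 °C: -41.58 kJ/kg
condensation at 64.7 °C: -1100 kJ/kg
liquid 64.7→-0.651 °C: -165.34 kJ/kg
Δh = -41.58 + -1100 + -165.34 = -1306.9 kJ/kg
Q = ṁ·Δh = 38.14 kg/min × -1306.9 kJ/kg = -49846 kJ/min
|Q| = 830.76 kW

Q_c = 831 kJ/s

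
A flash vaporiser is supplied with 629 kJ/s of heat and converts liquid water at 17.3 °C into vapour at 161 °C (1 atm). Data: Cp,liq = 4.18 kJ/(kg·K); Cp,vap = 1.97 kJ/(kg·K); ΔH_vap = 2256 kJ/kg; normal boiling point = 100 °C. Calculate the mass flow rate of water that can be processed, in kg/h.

Δh = 4.18×(100−17.3) + 2256 + 1.97×(161−100) = 2721.9 kJ/kg
Q = 629 kJ/s = 629 kJ/s = 2.2644e+06 kJ/h
ṁ = Q/Δh = 2.2644e+06 / 2721.9 = 831.93 kg/h

ṁ = 832 kg/h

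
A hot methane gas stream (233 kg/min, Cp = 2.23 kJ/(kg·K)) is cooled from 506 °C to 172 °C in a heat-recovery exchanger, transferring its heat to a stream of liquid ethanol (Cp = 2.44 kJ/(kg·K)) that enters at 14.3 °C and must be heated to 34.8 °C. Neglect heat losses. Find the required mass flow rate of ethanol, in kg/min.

ṁ_c = 3470 kg/min

Heat released by hot stream: Q = 233 × 2.23 × (506 − 172) = 173540 kJ/min
Energy balance on cold side (adiabatic exchanger): Q = ṁ_c·Cp_c·(T_c,out − T_c,in)
ṁ_c = 173540 / [2.44 × (34.8 − 14.3)] = 3469.5 kg/min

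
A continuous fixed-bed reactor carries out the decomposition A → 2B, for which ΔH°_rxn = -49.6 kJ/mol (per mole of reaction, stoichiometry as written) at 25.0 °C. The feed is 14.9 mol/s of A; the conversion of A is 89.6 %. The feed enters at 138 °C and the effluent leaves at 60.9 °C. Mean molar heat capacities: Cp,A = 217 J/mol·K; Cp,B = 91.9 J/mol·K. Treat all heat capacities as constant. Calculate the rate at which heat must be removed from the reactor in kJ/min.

Q_out = 55600 kJ/min

Extent of reaction ξ = 0.896 × 14.9 = 13.35 mol/s
Reaction term: ξ·ΔH°_rxn = 13.35 × -49.6 = -662.18 kJ/s
Sensible, feed 138→25 °C: -365.36 kJ/s
Outlet flows (mol/s): A 1.5496, B 26.701
Sensible, products 25→60.9 °C: 100.16 kJ/s
Q = ΔH = -927.38 kJ/s = -927.38 kW
Heat removed = 55643 kJ/min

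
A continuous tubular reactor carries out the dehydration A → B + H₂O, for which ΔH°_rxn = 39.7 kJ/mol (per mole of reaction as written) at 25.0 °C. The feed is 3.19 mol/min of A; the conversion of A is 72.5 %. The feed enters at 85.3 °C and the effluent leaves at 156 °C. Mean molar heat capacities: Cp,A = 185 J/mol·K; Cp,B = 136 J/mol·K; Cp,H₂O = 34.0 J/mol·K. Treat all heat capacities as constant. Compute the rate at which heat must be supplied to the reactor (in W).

Q_in = 2150 W

Extent of reaction ξ = 0.725 × 3.19 = 2.3127 mol/min
Reaction term: ξ·ΔH°_rxn = 2.3127 × 39.7 = 91.816 kJ/min
Sensible, feed 85.3→25 °C: -35.586 kJ/min
Outlet flows (mol/min): A 0.87725, B 2.3127, H₂O 2.3127
Sensible, products 25→156 °C: 72.765 kJ/min
Q = ΔH = 129 kJ/min = 2.1499 kW
Heat supplied = 2149.9 W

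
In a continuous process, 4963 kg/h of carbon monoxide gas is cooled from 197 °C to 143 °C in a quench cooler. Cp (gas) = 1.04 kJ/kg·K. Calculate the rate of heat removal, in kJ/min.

Q = ṁ·Cp·ΔT = 4963 × 1.04 × (143 − 197) = -278720 kJ/h
Converting: 278720 / 3600 s = 77.423 kW
Cooling duty = 4645.4 kJ/min

Q_c = 4650 kJ/min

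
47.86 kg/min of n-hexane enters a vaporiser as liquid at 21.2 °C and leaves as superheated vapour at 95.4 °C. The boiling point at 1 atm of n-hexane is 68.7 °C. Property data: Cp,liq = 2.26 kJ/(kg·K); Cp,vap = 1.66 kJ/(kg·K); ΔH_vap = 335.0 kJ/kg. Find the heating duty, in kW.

liquid 21.2→68.7 °C: 107.35 kJ/kg
vaporisation at 68.7 °C: 335 kJ/kg
vapour 68.7→95.4 °C: 44.322 kJ/kg
Δh = 107.35 + 335 + 44.322 = 486.67 kJ/kg
Q = ṁ·Δh = 47.86 kg/min × 486.67 kJ/kg = 23292 kJ/min
|Q| = 388.2 kW

Q = 388 kW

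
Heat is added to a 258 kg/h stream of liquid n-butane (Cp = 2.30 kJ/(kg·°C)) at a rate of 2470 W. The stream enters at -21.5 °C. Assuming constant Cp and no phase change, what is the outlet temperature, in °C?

Q = 2470 W = 8892 kJ/h
ΔT = Q/(ṁ·Cp) = 8892/(258×2.30) = 14.985 K
T_out = -21.5 + 14.985 = -6.5152 °C

T_out = -6.52 °C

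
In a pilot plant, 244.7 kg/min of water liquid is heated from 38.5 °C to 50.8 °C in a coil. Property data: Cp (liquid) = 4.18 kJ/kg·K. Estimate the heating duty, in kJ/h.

Q = ṁ·Cp·ΔT = 244.7 × 4.18 × (50.8 − 38.5) = 12581 kJ/min
Converting: 12581 / 60 s = 209.68 kW
Heating duty = 754860 kJ/h

Q = 755000 kJ/h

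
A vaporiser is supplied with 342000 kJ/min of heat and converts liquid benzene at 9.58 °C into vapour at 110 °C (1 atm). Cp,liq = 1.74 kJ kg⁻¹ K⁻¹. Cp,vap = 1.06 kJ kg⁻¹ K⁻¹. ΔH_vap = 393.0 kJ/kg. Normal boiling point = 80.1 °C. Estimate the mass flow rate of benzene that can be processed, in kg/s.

Δh = 1.74×(80.1−9.58) + 393.0 + 1.06×(110−80.1) = 547.4 kJ/kg
Q = 342000 kJ/min = 5700 kJ/s = 5700 kJ/s
ṁ = Q/Δh = 5700 / 547.4 = 10.413 kg/s

ṁ = 10.4 kg/s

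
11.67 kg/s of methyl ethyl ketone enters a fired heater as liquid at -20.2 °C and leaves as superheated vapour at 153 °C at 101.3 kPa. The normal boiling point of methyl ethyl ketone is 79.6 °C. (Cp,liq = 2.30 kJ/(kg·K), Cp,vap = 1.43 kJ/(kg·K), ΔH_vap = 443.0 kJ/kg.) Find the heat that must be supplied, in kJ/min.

Q = 544000 kJ/min

liquid -20.2→79.6 °C: 229.54 kJ/kg
vaporisation at 79.6 °C: 443 kJ/kg
vapour 79.6→153 °C: 104.96 kJ/kg
Δh = 229.54 + 443 + 104.96 = 777.5 kJ/kg
Q = ṁ·Δh = 11.67 kg/s × 777.5 kJ/kg = 9073.4 kJ/s
|Q| = 9073.4 kW = 544410 kJ/min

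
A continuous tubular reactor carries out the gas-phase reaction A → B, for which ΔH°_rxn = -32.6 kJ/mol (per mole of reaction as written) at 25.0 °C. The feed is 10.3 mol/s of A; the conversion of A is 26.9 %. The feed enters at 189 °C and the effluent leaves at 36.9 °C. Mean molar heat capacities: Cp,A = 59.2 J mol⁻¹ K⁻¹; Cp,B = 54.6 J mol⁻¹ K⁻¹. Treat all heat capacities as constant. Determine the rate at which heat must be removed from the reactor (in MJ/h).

Q_out = 660 MJ/h

Extent of reaction ξ = 0.269 × 10.3 = 2.7707 mol/s
Reaction term: ξ·ΔH°_rxn = 2.7707 × -32.6 = -90.325 kJ/s
Sensible, feed 189→25 °C: -100 kJ/s
Outlet flows (mol/s): A 7.5293, B 2.7707
Sensible, products 25→36.9 °C: 7.1045 kJ/s
Q = ΔH = -183.22 kJ/s = -183.22 kW
Heat removed = 659.6 MJ/h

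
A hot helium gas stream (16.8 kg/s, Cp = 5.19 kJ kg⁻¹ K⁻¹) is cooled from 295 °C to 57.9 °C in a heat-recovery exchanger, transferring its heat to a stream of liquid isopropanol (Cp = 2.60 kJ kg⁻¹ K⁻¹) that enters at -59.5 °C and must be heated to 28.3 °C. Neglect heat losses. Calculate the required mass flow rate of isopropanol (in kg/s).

Heat released by hot stream: Q = 16.8 × 5.19 × (295 − 57.9) = 20673 kJ/s
Energy balance on cold side (adiabatic exchanger): Q = ṁ_c·Cp_c·(T_c,out − T_c,in)
ṁ_c = 20673 / [2.60 × (28.3 − -59.5)] = 90.561 kg/s

ṁ_c = 90.6 kg/s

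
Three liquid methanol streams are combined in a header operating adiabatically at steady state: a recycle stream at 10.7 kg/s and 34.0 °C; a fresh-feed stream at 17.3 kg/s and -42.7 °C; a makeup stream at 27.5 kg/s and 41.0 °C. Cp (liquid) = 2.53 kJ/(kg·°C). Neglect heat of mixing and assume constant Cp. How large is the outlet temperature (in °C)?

T_out = 13.6 °C

Adiabatic, steady state ⇒ Σ ṁᵢCp,ᵢ(T_out − Tᵢ) = 0
Σ ṁᵢCp,ᵢTᵢ = 10.7×2.53×34.0 + 17.3×2.53×-42.7 + 27.5×2.53×41.0 = 1904.1
Σ ṁᵢCp,ᵢ = 10.7×2.53 + 17.3×2.53 + 27.5×2.53 = 140.41
T_out = 1904.1 / 140.41 = 13.56 °C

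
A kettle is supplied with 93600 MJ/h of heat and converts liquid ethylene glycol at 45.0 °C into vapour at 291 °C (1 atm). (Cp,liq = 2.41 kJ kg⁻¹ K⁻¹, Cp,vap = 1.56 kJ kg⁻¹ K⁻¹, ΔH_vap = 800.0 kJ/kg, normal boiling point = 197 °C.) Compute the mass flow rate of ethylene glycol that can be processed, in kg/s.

Δh = 2.41×(197−45.0) + 800.0 + 1.56×(291−197) = 1313 kJ/kg
Q = 93600 MJ/h = 26000 kJ/s = 26000 kJ/s
ṁ = Q/Δh = 26000 / 1313 = 19.803 kg/s

ṁ = 19.8 kg/s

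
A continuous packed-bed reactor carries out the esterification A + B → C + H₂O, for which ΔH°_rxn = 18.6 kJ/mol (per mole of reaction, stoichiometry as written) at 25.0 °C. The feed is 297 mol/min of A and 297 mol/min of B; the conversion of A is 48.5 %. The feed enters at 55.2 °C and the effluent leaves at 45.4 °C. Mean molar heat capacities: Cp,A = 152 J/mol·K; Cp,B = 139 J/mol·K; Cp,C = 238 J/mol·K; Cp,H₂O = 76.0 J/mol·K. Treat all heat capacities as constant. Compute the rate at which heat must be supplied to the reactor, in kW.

Extent of reaction ξ = 0.485 × 297 = 144.04 mol/min
Reaction term: ξ·ΔH°_rxn = 144.04 × 18.6 = 2679.2 kJ/min
Sensible, feed 55.2→25 °C: -2610.1 kJ/min
Outlet flows (mol/min): A 152.96, B 152.96, C 144.04, H₂O 144.04
Sensible, products 25→45.4 °C: 1830.7 kJ/min
Q = ΔH = 1899.8 kJ/min = 31.664 kW
Heat supplied = 31.664 kW

Q_in = 31.7 kW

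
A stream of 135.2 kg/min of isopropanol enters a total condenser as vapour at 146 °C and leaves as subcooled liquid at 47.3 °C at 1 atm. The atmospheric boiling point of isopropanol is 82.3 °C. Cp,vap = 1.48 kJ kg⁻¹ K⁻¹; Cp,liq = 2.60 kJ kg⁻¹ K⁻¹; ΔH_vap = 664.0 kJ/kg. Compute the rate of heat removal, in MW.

Q_c = 1.91 MW

vapour 146→82.3 °C: -94.276 kJ/kg
condensation at 82.3 °C: -664 kJ/kg
liquid 82.3→47.3 °C: -91 kJ/kg
Δh = -94.276 + -664 + -91 = -849.28 kJ/kg
Q = ṁ·Δh = 135.2 kg/min × -849.28 kJ/kg = -114820 kJ/min
|Q| = 1913.7 kW = 1.9137 MW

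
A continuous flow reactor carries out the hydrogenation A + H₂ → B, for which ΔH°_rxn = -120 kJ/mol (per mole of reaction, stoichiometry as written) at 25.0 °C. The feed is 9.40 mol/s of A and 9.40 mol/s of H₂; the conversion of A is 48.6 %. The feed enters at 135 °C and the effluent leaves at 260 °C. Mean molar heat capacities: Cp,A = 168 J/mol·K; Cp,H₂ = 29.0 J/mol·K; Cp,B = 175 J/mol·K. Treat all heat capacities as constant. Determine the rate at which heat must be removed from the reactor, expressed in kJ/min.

Extent of reaction ξ = 0.486 × 9.40 = 4.5684 mol/s
Reaction term: ξ·ΔH°_rxn = 4.5684 × -120 = -548.21 kJ/s
Sensible, feed 135→25 °C: -203.7 kJ/s
Outlet flows (mol/s): A 4.8316, H₂ 4.8316, B 4.5684
Sensible, products 25→260 °C: 411.55 kJ/s
Q = ΔH = -340.35 kJ/s = -340.35 kW
Heat removed = 20421 kJ/min

Q_out = 20400 kJ/min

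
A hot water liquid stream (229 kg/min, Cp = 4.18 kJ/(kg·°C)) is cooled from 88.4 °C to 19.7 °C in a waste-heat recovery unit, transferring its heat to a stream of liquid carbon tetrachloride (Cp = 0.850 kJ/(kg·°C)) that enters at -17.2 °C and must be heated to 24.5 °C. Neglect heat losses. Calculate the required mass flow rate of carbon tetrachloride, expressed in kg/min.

Heat released by hot stream: Q = 229 × 4.18 × (88.4 − 19.7) = 65761 kJ/min
Energy balance on cold side (adiabatic exchanger): Q = ṁ_c·Cp_c·(T_c,out − T_c,in)
ṁ_c = 65761 / [0.850 × (24.5 − -17.2)] = 1855.3 kg/min

ṁ_c = 1860 kg/min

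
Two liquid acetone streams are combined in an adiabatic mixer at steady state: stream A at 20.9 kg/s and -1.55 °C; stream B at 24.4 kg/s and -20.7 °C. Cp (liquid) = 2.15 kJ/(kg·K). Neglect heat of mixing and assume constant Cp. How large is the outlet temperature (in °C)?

Adiabatic, steady state ⇒ Σ ṁᵢCp,ᵢ(T_out − Tᵢ) = 0
Σ ṁᵢCp,ᵢTᵢ = 20.9×2.15×-1.55 + 24.4×2.15×-20.7 = -1155.6
Σ ṁᵢCp,ᵢ = 20.9×2.15 + 24.4×2.15 = 97.395
T_out = -1155.6 / 97.395 = -11.865 °C

T_out = -11.9 °C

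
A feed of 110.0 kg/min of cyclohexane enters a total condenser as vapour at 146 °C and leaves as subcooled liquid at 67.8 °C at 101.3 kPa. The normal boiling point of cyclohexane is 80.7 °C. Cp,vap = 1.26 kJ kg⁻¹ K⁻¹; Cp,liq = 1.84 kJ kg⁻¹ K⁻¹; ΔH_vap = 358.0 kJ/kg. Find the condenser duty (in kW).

Q_c = 851 kW

vapour 146→80.7 °C: -82.278 kJ/kg
condensation at 80.7 °C: -358 kJ/kg
liquid 80.7→67.8 °C: -23.736 kJ/kg
Δh = -82.278 + -358 + -23.736 = -464.01 kJ/kg
Q = ṁ·Δh = 110.0 kg/min × -464.01 kJ/kg = -51042 kJ/min
|Q| = 850.69 kW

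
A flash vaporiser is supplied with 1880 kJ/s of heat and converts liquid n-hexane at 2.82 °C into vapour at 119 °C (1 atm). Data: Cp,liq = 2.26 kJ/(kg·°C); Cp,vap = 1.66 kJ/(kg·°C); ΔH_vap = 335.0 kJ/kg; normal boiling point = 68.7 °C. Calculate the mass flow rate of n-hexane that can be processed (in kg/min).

ṁ = 199 kg/min

Δh = 2.26×(68.7−2.82) + 335.0 + 1.66×(119−68.7) = 567.39 kJ/kg
Q = 1880 kJ/s = 1880 kJ/s = 112800 kJ/min
ṁ = Q/Δh = 112800 / 567.39 = 198.81 kg/min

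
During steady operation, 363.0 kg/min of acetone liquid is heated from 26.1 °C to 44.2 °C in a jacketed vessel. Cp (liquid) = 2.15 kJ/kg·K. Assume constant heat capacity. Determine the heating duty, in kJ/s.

Q = ṁ·Cp·ΔT = 363.0 × 2.15 × (44.2 − 26.1) = 14126 kJ/min
Converting: 14126 / 60 s = 235.44 kW

Q = 235 kJ/s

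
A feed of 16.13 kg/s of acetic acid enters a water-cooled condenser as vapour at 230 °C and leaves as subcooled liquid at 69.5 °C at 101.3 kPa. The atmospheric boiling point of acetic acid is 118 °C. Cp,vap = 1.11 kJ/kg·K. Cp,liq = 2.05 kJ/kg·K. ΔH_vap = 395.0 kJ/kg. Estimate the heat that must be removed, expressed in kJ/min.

vapour 230→118 °C: -124.32 kJ/kg
condensation at 118 °C: -395 kJ/kg
liquid 118→69.5 °C: -99.425 kJ/kg
Δh = -124.32 + -395 + -99.425 = -618.75 kJ/kg
Q = ṁ·Δh = 16.13 kg/s × -618.75 kJ/kg = -9980.4 kJ/s
|Q| = 9980.4 kW = 598820 kJ/min

Q_c = 599000 kJ/min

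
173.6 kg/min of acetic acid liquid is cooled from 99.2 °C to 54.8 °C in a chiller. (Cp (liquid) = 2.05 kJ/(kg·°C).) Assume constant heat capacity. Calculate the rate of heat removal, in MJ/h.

Q_c = 948 MJ/h

Q = ṁ·Cp·ΔT = 173.6 × 2.05 × (54.8 − 99.2) = -15801 kJ/min
Converting: 15801 / 60 s = 263.35 kW
Cooling duty = 948.06 MJ/h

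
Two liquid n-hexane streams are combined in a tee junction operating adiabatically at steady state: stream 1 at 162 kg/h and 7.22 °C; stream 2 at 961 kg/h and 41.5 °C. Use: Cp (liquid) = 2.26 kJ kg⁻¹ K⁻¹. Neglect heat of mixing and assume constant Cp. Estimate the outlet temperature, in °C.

T_out = 36.6 °C

Energy balance with Q = 0: Σ ṁᵢCp,ᵢ(T_out − Tᵢ) = 0
Σ ṁᵢCp,ᵢTᵢ = 162×2.26×7.22 + 961×2.26×41.5 = 92776
Σ ṁᵢCp,ᵢ = 162×2.26 + 961×2.26 = 2538
T_out = 92776 / 2538 = 36.555 °C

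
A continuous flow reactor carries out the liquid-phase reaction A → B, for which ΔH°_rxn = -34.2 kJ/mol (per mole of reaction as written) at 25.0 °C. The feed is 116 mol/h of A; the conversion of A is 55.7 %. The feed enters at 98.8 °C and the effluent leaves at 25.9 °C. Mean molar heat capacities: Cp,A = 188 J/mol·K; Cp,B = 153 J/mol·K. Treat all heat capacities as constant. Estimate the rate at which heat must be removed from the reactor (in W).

Q_out = 1060 W

Extent of reaction ξ = 0.557 × 116 = 64.612 mol/h
Reaction term: ξ·ΔH°_rxn = 64.612 × -34.2 = -2209.7 kJ/h
Sensible, feed 98.8→25 °C: -1609.4 kJ/h
Outlet flows (mol/h): A 51.388, B 64.612
Sensible, products 25→25.9 °C: 17.592 kJ/h
Q = ΔH = -3801.6 kJ/h = -1.056 kW
Heat removed = 1056 W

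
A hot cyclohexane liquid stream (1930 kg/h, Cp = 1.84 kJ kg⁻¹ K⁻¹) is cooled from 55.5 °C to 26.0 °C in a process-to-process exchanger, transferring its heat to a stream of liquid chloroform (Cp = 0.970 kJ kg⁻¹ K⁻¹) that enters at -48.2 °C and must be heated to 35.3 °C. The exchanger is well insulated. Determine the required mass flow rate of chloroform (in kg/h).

ṁ_c = 1290 kg/h

Heat released by hot stream: Q = 1930 × 1.84 × (55.5 − 26.0) = 104760 kJ/h
Energy balance on cold side (adiabatic exchanger): Q = ṁ_c·Cp_c·(T_c,out − T_c,in)
ṁ_c = 104760 / [0.970 × (35.3 − -48.2)] = 1293.4 kg/h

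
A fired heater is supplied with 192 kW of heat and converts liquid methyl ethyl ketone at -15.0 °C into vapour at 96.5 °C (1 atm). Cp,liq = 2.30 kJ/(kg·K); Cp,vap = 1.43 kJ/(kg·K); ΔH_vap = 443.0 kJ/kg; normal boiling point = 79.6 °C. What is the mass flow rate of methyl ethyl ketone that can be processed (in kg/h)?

Δh = 2.30×(79.6−-15.0) + 443.0 + 1.43×(96.5−79.6) = 684.75 kJ/kg
Q = 192 kW = 192 kJ/s = 691200 kJ/h
ṁ = Q/Δh = 691200 / 684.75 = 1009.4 kg/h

ṁ = 1010 kg/h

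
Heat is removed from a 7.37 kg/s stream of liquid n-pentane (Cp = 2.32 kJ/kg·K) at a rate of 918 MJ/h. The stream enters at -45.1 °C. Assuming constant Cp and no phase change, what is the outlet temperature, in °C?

Q = 918 MJ/h = 255 kJ/s
ΔT = Q/(ṁ·Cp) = 255/(7.37×2.32) = 14.914 K
T_out = -45.1 − 14.914 = -60.014 °C

T_out = -60.0 °C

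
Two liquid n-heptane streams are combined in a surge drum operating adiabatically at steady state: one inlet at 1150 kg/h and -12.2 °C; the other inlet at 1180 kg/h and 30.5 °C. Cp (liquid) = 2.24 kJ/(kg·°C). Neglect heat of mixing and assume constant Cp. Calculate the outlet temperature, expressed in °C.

No heat crosses the boundary, so H_out = H_in.
T_out = Σ ṁᵢCp,ᵢTᵢ / Σ ṁᵢCp,ᵢ
      = 49190 / 5219.2 = 9.4249 °C

T_out = 9.42 °C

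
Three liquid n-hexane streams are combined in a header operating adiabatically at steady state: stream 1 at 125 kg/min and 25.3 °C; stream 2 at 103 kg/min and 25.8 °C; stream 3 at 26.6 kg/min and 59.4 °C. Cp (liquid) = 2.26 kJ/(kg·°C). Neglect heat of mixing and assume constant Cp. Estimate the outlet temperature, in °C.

Adiabatic, steady state ⇒ Σ ṁᵢCp,ᵢ(T_out − Tᵢ) = 0
Σ ṁᵢCp,ᵢTᵢ = 125×2.26×25.3 + 103×2.26×25.8 + 26.6×2.26×59.4 = 16724
Σ ṁᵢCp,ᵢ = 125×2.26 + 103×2.26 + 26.6×2.26 = 575.4
T_out = 16724 / 575.4 = 29.065 °C

T_out = 29.1 °C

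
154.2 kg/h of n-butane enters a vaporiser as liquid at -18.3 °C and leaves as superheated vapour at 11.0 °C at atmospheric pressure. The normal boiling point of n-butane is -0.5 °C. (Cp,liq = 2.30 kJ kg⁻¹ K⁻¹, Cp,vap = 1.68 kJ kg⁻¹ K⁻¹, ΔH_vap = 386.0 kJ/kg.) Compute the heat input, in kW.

liquid -18.3→-0.5 °C: 40.94 kJ/kg
vaporisation at -0.5 °C: 386 kJ/kg
vapour -0.5→11.0 °C: 19.32 kJ/kg
Δh = 40.94 + 386 + 19.32 = 446.26 kJ/kg
Q = ṁ·Δh = 154.2 kg/h × 446.26 kJ/kg = 68813 kJ/h
|Q| = 19.115 kW

Q = 19.1 kW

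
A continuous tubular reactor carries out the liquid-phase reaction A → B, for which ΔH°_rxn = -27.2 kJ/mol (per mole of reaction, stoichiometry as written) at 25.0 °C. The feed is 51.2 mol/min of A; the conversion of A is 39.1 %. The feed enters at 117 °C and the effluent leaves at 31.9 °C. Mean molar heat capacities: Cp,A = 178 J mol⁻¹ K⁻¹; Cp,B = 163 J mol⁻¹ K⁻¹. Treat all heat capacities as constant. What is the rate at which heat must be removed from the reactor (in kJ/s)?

Q_out = 22.0 kJ/s

Extent of reaction ξ = 0.391 × 51.2 = 20.019 mol/min
Reaction term: ξ·ΔH°_rxn = 20.019 × -27.2 = -544.52 kJ/min
Sensible, feed 117→25 °C: -838.45 kJ/min
Outlet flows (mol/min): A 31.181, B 20.019
Sensible, products 25→31.9 °C: 60.812 kJ/min
Q = ΔH = -1322.2 kJ/min = -22.036 kW
Heat removed = 22.036 kJ/s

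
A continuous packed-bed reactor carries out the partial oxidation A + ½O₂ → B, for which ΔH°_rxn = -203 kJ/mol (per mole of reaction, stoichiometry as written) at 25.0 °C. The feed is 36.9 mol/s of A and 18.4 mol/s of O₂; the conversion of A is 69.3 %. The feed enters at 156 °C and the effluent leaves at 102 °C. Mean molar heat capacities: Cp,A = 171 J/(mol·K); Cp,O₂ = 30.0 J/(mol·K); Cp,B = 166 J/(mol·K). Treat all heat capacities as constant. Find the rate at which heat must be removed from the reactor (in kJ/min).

Q_out = 336000 kJ/min

Extent of reaction ξ = 0.693 × 36.9 = 25.572 mol/s
Reaction term: ξ·ΔH°_rxn = 25.572 × -203 = -5191.1 kJ/s
Sensible, feed 156→25 °C: -898.91 kJ/s
Outlet flows (mol/s): A 11.328, O₂ 5.6142, B 25.572
Sensible, products 25→102 °C: 488.99 kJ/s
Q = ΔH = -5601 kJ/s = -5601 kW
Heat removed = 336060 kJ/min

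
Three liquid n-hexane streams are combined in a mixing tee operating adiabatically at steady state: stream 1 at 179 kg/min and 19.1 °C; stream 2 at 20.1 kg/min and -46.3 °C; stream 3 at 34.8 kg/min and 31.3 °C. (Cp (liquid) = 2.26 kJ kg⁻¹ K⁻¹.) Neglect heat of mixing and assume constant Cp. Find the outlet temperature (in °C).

No heat crosses the boundary, so H_out = H_in.
Σ ṁᵢCp,ᵢTᵢ = 179×2.26×19.1 + 20.1×2.26×-46.3 + 34.8×2.26×31.3 = 8085.2
Σ ṁᵢCp,ᵢ = 179×2.26 + 20.1×2.26 + 34.8×2.26 = 528.61
T_out = 8085.2 / 528.61 = 15.295 °C

T_out = 15.3 °C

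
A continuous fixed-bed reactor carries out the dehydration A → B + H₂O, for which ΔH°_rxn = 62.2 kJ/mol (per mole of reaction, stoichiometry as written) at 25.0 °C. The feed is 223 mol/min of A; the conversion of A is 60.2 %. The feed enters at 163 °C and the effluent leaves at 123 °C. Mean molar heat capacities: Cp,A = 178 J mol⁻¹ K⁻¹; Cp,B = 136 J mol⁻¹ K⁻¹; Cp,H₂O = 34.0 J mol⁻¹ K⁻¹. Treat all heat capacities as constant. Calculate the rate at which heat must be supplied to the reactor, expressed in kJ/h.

Extent of reaction ξ = 0.602 × 223 = 134.25 mol/min
Reaction term: ξ·ΔH°_rxn = 134.25 × 62.2 = 8350.1 kJ/min
Sensible, feed 163→25 °C: -5477.8 kJ/min
Outlet flows (mol/min): A 88.754, B 134.25, H₂O 134.25
Sensible, products 25→123 °C: 3784.8 kJ/min
Q = ΔH = 6657.1 kJ/min = 110.95 kW
Heat supplied = 399430 kJ/h

Q_in = 399000 kJ/h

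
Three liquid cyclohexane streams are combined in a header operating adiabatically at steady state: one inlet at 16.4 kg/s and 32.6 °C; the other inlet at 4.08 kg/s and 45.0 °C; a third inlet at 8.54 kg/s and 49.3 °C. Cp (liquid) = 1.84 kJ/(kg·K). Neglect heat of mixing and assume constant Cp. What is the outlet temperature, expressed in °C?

Energy balance with Q = 0: Σ ṁᵢCp,ᵢ(T_out − Tᵢ) = 0
T_out = Σ ṁᵢCp,ᵢTᵢ / Σ ṁᵢCp,ᵢ
      = 2096.2 / 53.397 = 39.258 °C

T_out = 39.3 °C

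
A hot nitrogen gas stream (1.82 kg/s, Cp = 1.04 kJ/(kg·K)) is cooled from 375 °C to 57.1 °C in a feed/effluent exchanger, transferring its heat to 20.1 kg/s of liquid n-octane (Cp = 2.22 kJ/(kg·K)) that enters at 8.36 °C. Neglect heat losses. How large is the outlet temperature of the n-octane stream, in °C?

Heat released by hot stream: Q = 1.82 × 1.04 × (375 − 57.1) = 601.72 kJ/s
Energy balance on cold side (adiabatic exchanger): Q = ṁ_c·Cp_c·(T_c,out − T_c,in)
T_c,out = 8.36 + 601.72/(20.1 × 2.22) = 21.845 °C

T_c,out = 21.8 °C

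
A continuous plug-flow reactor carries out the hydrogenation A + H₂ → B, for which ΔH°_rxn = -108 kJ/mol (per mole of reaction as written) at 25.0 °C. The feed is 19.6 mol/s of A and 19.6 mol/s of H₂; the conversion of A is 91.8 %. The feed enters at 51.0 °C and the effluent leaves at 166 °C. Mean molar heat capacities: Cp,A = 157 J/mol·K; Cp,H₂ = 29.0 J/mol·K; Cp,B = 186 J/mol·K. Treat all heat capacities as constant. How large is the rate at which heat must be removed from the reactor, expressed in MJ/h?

Q_out = 5490 MJ/h

Extent of reaction ξ = 0.918 × 19.6 = 17.993 mol/s
Reaction term: ξ·ΔH°_rxn = 17.993 × -108 = -1943.2 kJ/s
Sensible, feed 51.0→25 °C: -94.786 kJ/s
Outlet flows (mol/s): A 1.6072, H₂ 1.6072, B 17.993
Sensible, products 25→166 °C: 514.03 kJ/s
Q = ΔH = -1524 kJ/s = -1524 kW
Heat removed = 5486.3 MJ/h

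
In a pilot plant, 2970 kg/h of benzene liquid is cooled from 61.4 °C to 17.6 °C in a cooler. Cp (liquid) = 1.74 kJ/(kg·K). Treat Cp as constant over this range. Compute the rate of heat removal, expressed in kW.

Q_c = 62.9 kW

Q = ṁ·Cp·ΔT = 2970 × 1.74 × (17.6 − 61.4) = -226350 kJ/h
Converting: 226350 / 3600 s = 62.875 kW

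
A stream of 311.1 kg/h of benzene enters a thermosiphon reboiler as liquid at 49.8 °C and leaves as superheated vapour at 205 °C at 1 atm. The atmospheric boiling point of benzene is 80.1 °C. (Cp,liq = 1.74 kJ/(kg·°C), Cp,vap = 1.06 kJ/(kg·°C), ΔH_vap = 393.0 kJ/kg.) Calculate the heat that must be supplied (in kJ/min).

Q = 3000 kJ/min

liquid 49.8→80.1 °C: 52.722 kJ/kg
vaporisation at 80.1 °C: 393 kJ/kg
vapour 80.1→205 °C: 132.39 kJ/kg
Δh = 52.722 + 393 + 132.39 = 578.12 kJ/kg
Q = ṁ·Δh = 311.1 kg/h × 578.12 kJ/kg = 179850 kJ/h
|Q| = 49.959 kW = 2997.5 kJ/min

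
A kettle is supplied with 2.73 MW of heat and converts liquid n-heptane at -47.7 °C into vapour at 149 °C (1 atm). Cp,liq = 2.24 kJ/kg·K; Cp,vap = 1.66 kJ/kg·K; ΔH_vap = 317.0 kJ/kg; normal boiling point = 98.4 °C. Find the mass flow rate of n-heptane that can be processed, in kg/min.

ṁ = 225 kg/min

Δh = 2.24×(98.4−-47.7) + 317.0 + 1.66×(149−98.4) = 728.26 kJ/kg
Q = 2.73 MW = 2730 kJ/s = 163800 kJ/min
ṁ = Q/Δh = 163800 / 728.26 = 224.92 kg/min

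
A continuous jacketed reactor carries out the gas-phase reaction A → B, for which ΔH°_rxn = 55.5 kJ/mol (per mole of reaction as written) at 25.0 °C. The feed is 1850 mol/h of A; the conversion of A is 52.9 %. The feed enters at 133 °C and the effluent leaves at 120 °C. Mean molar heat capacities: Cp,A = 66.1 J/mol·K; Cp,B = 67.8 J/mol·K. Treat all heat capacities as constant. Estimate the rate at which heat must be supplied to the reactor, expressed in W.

Extent of reaction ξ = 0.529 × 1850 = 978.65 mol/h
Reaction term: ξ·ΔH°_rxn = 978.65 × 55.5 = 54315 kJ/h
Sensible, feed 133→25 °C: -13207 kJ/h
Outlet flows (mol/h): A 871.35, B 978.65
Sensible, products 25→120 °C: 11775 kJ/h
Q = ΔH = 52883 kJ/h = 14.69 kW
Heat supplied = 14690 W

Q_in = 14700 W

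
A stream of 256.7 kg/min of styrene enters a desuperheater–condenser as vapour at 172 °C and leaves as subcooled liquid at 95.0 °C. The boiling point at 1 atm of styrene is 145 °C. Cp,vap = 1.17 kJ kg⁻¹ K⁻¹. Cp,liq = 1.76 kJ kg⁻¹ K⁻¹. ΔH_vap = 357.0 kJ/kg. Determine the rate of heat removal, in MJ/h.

Q_c = 7340 MJ/h

vapour 172→145 °C: -31.59 kJ/kg
condensation at 145 °C: -357 kJ/kg
liquid 145→95.0 °C: -88 kJ/kg
Δh = -31.59 + -357 + -88 = -476.59 kJ/kg
Q = ṁ·Δh = 256.7 kg/min × -476.59 kJ/kg = -122340 kJ/min
|Q| = 2039 kW = 7340.4 MJ/h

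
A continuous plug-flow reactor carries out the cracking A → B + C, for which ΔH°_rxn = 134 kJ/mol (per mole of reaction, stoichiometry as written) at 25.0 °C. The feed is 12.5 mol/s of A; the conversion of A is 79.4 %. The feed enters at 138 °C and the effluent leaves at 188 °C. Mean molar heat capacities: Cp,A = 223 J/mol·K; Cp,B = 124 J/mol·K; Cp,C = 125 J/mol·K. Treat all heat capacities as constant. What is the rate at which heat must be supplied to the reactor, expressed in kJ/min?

Q_in = 90700 kJ/min

Extent of reaction ξ = 0.794 × 12.5 = 9.925 mol/s
Reaction term: ξ·ΔH°_rxn = 9.925 × 134 = 1330 kJ/s
Sensible, feed 138→25 °C: -314.99 kJ/s
Outlet flows (mol/s): A 2.575, B 9.925, C 9.925
Sensible, products 25→188 °C: 496.42 kJ/s
Q = ΔH = 1511.4 kJ/s = 1511.4 kW
Heat supplied = 90683 kJ/min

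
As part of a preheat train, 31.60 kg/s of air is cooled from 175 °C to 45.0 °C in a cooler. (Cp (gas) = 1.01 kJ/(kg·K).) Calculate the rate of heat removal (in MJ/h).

Q_c = 14900 MJ/h

Q = ṁ·Cp·ΔT = 31.60 × 1.01 × (45.0 − 175) = -4149.1 kJ/s
Cooling duty = 14937 MJ/h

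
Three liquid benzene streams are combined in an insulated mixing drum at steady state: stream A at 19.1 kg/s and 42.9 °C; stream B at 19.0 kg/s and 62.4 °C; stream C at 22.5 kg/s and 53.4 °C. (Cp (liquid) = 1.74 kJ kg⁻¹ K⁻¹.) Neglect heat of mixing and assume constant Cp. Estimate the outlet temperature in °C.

T_out = 52.9 °C

No heat crosses the boundary, so H_out = H_in.
T_out = Σ ṁᵢCp,ᵢTᵢ / Σ ṁᵢCp,ᵢ
      = 5579.3 / 105.44 = 52.912 °C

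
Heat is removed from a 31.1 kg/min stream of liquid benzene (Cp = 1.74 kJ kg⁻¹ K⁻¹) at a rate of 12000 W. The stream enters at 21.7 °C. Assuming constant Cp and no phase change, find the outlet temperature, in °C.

Q = 12000 W = 720 kJ/min
ΔT = Q/(ṁ·Cp) = 720/(31.1×1.74) = 13.305 K
T_out = 21.7 − 13.305 = 8.3948 °C

T_out = 8.39 °C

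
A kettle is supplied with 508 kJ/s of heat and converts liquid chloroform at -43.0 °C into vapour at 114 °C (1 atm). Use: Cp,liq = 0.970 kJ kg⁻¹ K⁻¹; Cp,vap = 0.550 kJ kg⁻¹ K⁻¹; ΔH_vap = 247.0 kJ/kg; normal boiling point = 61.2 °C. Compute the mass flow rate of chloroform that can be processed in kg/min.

Δh = 0.970×(61.2−-43.0) + 247.0 + 0.550×(114−61.2) = 377.11 kJ/kg
Q = 508 kJ/s = 508 kJ/s = 30480 kJ/min
ṁ = Q/Δh = 30480 / 377.11 = 80.824 kg/min

ṁ = 80.8 kg/min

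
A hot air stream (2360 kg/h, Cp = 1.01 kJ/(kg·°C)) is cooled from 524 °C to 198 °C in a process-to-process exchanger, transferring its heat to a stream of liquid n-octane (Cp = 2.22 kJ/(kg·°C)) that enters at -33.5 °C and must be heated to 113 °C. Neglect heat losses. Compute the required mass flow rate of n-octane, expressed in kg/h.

ṁ_c = 2390 kg/h

Heat released by hot stream: Q = 2360 × 1.01 × (524 − 198) = 777050 kJ/h
Energy balance on cold side (adiabatic exchanger): Q = ṁ_c·Cp_c·(T_c,out − T_c,in)
ṁ_c = 777050 / [2.22 × (113 − -33.5)] = 2389.2 kg/h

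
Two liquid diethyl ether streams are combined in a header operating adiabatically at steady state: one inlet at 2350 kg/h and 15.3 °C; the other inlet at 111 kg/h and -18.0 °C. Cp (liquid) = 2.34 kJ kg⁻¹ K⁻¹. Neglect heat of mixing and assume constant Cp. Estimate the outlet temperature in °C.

T_out = 13.8 °C

Energy balance with Q = 0: Σ ṁᵢCp,ᵢ(T_out − Tᵢ) = 0
Σ ṁᵢCp,ᵢTᵢ = 2350×2.34×15.3 + 111×2.34×-18.0 = 79459
Σ ṁᵢCp,ᵢ = 2350×2.34 + 111×2.34 = 5758.7
T_out = 79459 / 5758.7 = 13.798 °C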